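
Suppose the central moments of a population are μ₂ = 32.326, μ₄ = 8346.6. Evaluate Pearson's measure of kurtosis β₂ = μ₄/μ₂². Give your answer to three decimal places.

μ₂² = 32.326² = 1044.97028
μ₄/μ₂² = 8346.6 / 1044.97028 = 7.98740
β₂ ≈ 7.987

7.987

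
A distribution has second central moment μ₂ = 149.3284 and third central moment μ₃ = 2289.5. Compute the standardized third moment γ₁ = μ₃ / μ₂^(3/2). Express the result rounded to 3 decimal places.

1.255

σ = √μ₂ = √149.3284 = 12.22000
σ³ = μ₂^(3/2) = 1824.79305
γ₁ = μ₃/σ³ = 2289.5 / 1824.79305 ≈ 1.255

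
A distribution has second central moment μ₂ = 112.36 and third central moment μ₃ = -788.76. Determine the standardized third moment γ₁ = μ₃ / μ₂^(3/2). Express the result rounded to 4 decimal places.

σ = √μ₂ = √112.36 = 10.60000
σ³ = μ₂^(3/2) = 1191.01600
γ₁ = μ₃/σ³ = -788.76 / 1191.01600 ≈ -0.6623

-0.6623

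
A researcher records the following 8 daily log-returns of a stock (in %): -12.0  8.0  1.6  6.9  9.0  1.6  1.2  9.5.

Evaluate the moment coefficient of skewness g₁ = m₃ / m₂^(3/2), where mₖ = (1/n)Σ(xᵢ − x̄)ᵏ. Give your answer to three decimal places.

-1.272

x̄ = (-12.0 + 8.0 + 1.6 + 6.9 + 9.0 + 1.6 + 1.2 + 9.5) / 8 = 3.2250
deviations (xᵢ − x̄): -15.2250, 4.7750, -1.6250, 3.6750, 5.7750, -1.6250, -2.0250, 6.2750
Σ(xᵢ − x̄)² = 350.2150 ⇒ m₂ = 350.2150/8 = 43.77688
Σ(xᵢ − x̄)³ = -2947.8622 ⇒ m₃ = -2947.8622/8 = -368.48278
m₂^(3/2) = 43.77688^(1.5) = 289.64573
g₁ = m₃ / m₂^(3/2) = -368.48278 / 289.64573 ≈ -1.272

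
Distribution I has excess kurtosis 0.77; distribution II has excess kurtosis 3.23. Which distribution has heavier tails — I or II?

Higher excess kurtosis ⇒ heavier tails relative to the normal distribution.
0.77 vs 3.23: the larger is 3.23, so II has heavier tails.

II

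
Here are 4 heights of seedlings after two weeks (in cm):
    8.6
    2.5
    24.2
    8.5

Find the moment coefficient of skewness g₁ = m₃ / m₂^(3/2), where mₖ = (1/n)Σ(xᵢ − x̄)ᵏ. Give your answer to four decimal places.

0.8158

x̄ = (8.6 + 2.5 + 24.2 + 8.5) / 4 = 10.9500
deviations (xᵢ − x̄): -2.3500, -8.4500, 13.2500, -2.4500
Σ(xᵢ − x̄)² = 258.4900 ⇒ m₂ = 258.4900/4 = 64.62250
Σ(xᵢ − x̄)³ = 1695.1680 ⇒ m₃ = 1695.1680/4 = 423.79200
m₂^(3/2) = 64.62250^(1.5) = 519.48814
g₁ = m₃ / m₂^(3/2) = 423.79200 / 519.48814 ≈ 0.8158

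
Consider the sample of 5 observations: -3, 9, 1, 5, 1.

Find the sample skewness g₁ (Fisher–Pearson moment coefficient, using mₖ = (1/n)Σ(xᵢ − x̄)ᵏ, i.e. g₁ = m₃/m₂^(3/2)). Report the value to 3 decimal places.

0.272

x̄ = (-3 + 9 + 1 + 5 + 1) / 5 = 2.6000
deviations (xᵢ − x̄): -5.6000, 6.4000, -1.6000, 2.4000, -1.6000
Σ(xᵢ − x̄)² = 83.2000 ⇒ m₂ = 83.2000/5 = 16.64000
Σ(xᵢ − x̄)³ = 92.1600 ⇒ m₃ = 92.1600/5 = 18.43200
m₂^(3/2) = 16.64000^(1.5) = 67.87815
g₁ = m₃ / m₂^(3/2) = 18.43200 / 67.87815 ≈ 0.272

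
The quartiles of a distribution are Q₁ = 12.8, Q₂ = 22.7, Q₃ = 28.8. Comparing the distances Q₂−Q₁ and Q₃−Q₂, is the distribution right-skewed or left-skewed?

Q₂ − Q₁ = 9.9;  Q₃ − Q₂ = 6.1
Q₂ − Q₁ > Q₃ − Q₂ ⇒ the lower half is more spread out ⇒ left-skewed.

left-skewed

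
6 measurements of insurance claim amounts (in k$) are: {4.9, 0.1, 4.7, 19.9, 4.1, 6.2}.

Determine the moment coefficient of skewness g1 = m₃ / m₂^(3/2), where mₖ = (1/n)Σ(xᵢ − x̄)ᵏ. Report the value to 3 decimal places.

x̄ = (4.9 + 0.1 + 4.7 + 19.9 + 4.1 + 6.2) / 6 = 6.6500
deviations (xᵢ − x̄): -1.7500, -6.5500, -1.9500, 13.2500, -2.5500, -0.4500
Σ(xᵢ − x̄)² = 232.0350 ⇒ m₂ = 232.0350/6 = 38.67250
Σ(xᵢ − x̄)³ = 2015.7450 ⇒ m₃ = 2015.7450/6 = 335.95750
m₂^(3/2) = 38.67250^(1.5) = 240.49352
g1 = m₃ / m₂^(3/2) = 335.95750 / 240.49352 ≈ 1.397

1.397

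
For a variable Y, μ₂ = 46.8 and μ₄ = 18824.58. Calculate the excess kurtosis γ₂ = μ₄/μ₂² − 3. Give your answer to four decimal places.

μ₂² = 46.8² = 2190.24000
μ₄/μ₂² = 18824.58 / 2190.24000 = 8.59476
γ₂ = 8.59476 − 3 ≈ 5.5948

5.5948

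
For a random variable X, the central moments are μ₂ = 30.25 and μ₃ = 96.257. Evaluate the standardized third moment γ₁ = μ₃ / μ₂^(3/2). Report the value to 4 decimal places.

σ = √μ₂ = √30.25 = 5.50000
σ³ = μ₂^(3/2) = 166.37500
γ₁ = μ₃/σ³ = 96.257 / 166.37500 ≈ 0.5786

0.5786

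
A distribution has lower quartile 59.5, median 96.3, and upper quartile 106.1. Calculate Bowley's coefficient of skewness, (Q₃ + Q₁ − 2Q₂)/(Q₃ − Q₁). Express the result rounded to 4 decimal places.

-0.5794

numerator: Q₃ + Q₁ − 2Q₂ = 106.1 + 59.5 − 2×96.3 = -27.0000
denominator: Q₃ − Q₁ = 106.1 − 59.5 = 46.6000
Bowley skewness = -27.0000 / 46.6000 ≈ -0.5794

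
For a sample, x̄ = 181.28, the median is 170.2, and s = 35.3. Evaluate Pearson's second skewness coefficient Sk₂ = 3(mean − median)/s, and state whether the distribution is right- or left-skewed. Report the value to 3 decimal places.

0.942, right-skewed

Sk₂ = 3(181.28 − 170.2) / 35.3 = 3 × 11.0800 / 35.3
    = 33.2400 / 35.3 ≈ 0.942
Sk₂ > 0 ⇒ mean > median ⇒ right-skewed (positive skew).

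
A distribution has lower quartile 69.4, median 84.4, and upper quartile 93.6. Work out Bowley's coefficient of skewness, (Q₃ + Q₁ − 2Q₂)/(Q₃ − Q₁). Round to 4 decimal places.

-0.2397

numerator: Q₃ + Q₁ − 2Q₂ = 93.6 + 69.4 − 2×84.4 = -5.8000
denominator: Q₃ − Q₁ = 93.6 − 69.4 = 24.2000
Bowley skewness = -5.8000 / 24.2000 ≈ -0.2397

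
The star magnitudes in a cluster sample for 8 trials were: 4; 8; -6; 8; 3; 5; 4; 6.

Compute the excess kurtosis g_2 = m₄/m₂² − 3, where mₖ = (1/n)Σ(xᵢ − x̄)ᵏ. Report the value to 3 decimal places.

1.423

x̄ = 4.0000
Σ(xᵢ − x̄)² = 138.0000 ⇒ m₂ = 17.25000
Σ(xᵢ − x̄)⁴ = 10530.0000 ⇒ m₄ = 1316.25000
m₂² = 297.56250
g_2 = m₄/m₂² − 3 = 4.42344 − 3 ≈ 1.423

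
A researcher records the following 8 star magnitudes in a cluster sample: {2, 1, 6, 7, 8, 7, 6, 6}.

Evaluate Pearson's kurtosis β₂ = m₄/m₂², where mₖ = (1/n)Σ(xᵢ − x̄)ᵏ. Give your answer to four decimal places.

2.3189

x̄ = 5.3750
Σ(xᵢ − x̄)² = 43.8750 ⇒ m₂ = 5.48438
Σ(xᵢ − x̄)⁴ = 557.9941 ⇒ m₄ = 69.74927
m₂² = 30.07837
β₂ = m₄/m₂² = 69.74927 / 30.07837 ≈ 2.3189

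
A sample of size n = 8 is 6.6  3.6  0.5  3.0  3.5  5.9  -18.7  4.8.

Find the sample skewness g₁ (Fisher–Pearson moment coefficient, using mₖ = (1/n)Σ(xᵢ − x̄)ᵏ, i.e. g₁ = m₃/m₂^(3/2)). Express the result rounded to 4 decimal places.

x̄ = (6.6 + 3.6 + 0.5 + 3.0 + 3.5 + 5.9 - 18.7 + 4.8) / 8 = 1.1500
deviations (xᵢ − x̄): 5.4500, 2.4500, -0.6500, 1.8500, 2.3500, 4.7500, -19.8500, 3.6500
Σ(xᵢ − x̄)² = 474.9800 ⇒ m₂ = 474.9800/8 = 59.37250
Σ(xᵢ − x̄)³ = -7469.9280 ⇒ m₃ = -7469.9280/8 = -933.74100
m₂^(3/2) = 59.37250^(1.5) = 457.48621
g₁ = m₃ / m₂^(3/2) = -933.74100 / 457.48621 ≈ -2.0410

-2.0410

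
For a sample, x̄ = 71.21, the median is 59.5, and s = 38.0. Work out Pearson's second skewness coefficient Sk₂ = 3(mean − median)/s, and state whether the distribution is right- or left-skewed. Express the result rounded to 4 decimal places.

Sk₂ = 3(71.21 − 59.5) / 38.0 = 3 × 11.7100 / 38.0
    = 35.1300 / 38.0 ≈ 0.9245
Sk₂ > 0 ⇒ mean > median ⇒ right-skewed (positive skew).

0.9245, right-skewed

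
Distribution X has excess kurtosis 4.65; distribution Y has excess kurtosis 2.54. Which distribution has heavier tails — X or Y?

Higher excess kurtosis ⇒ heavier tails relative to the normal distribution.
4.65 vs 2.54: the larger is 4.65, so X has heavier tails.

X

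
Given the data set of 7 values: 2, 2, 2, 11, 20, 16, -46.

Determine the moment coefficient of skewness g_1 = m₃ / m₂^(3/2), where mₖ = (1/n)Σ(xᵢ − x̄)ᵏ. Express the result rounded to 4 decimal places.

-1.5702

x̄ = (2 + 2 + 2 + 11 + 20 + 16 - 46) / 7 = 1.0000
deviations (xᵢ − x̄): 1.0000, 1.0000, 1.0000, 10.0000, 19.0000, 15.0000, -47.0000
Σ(xᵢ − x̄)² = 2898.0000 ⇒ m₂ = 2898.0000/7 = 414.00000
Σ(xᵢ − x̄)³ = -92586.0000 ⇒ m₃ = -92586.0000/7 = -13226.57143
m₂^(3/2) = 414.00000^(1.5) = 8423.65384
g_1 = m₃ / m₂^(3/2) = -13226.57143 / 8423.65384 ≈ -1.5702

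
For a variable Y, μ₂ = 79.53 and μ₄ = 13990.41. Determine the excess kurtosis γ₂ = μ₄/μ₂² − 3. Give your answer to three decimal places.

-0.788

μ₂² = 79.53² = 6325.02090
μ₄/μ₂² = 13990.41 / 6325.02090 = 2.21192
γ₂ = 2.21192 − 3 ≈ -0.788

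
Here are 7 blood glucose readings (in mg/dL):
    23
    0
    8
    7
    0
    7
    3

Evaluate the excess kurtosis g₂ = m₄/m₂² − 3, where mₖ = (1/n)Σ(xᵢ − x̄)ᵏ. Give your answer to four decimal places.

x̄ = 6.8571
Σ(xᵢ − x̄)² = 370.8571 ⇒ m₂ = 52.97959
Σ(xᵢ − x̄)⁴ = 72552.9913 ⇒ m₄ = 10364.71304
m₂² = 2806.83715
g₂ = m₄/m₂² − 3 = 3.69267 − 3 ≈ 0.6927

0.6927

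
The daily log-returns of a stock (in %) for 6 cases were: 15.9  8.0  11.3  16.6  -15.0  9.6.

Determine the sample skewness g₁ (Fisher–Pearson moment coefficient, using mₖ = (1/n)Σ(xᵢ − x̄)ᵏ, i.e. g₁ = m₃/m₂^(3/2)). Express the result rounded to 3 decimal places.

-1.449

x̄ = (15.9 + 8.0 + 11.3 + 16.6 - 15.0 + 9.6) / 6 = 7.7333
deviations (xᵢ − x̄): 8.1667, 0.2667, 3.5667, 8.8667, -22.7333, 1.8667
Σ(xᵢ − x̄)² = 678.3933 ⇒ m₂ = 678.3933/6 = 113.06556
Σ(xᵢ − x̄)³ = -10455.0436 ⇒ m₃ = -10455.0436/6 = -1742.50726
m₂^(3/2) = 113.06556^(1.5) = 1202.25193
g₁ = m₃ / m₂^(3/2) = -1742.50726 / 1202.25193 ≈ -1.449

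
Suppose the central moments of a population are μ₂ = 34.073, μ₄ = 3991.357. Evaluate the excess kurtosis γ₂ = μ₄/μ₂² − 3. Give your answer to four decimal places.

μ₂² = 34.073² = 1160.96933
μ₄/μ₂² = 3991.357 / 1160.96933 = 3.43795
γ₂ = 3.43795 − 3 ≈ 0.4380

0.4380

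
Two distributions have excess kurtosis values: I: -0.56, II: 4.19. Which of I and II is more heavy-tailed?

II

Higher excess kurtosis ⇒ heavier tails relative to the normal distribution.
-0.56 vs 4.19: the larger is 4.19, so II has heavier tails. (II is leptokurtic — heavier-than-normal tails; the other is platykurtic.)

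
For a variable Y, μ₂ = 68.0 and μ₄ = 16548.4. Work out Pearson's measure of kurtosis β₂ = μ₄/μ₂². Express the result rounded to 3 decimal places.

μ₂² = 68.0² = 4624.00000
μ₄/μ₂² = 16548.4 / 4624.00000 = 3.57881
β₂ ≈ 3.579

3.579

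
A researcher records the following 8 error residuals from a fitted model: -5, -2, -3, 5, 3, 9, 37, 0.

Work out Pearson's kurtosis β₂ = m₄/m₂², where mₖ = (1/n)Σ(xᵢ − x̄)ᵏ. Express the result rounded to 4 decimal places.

4.9131

x̄ = 5.5000
Σ(xᵢ − x̄)² = 1280.0000 ⇒ m₂ = 160.00000
Σ(xᵢ − x̄)⁴ = 1006203.5000 ⇒ m₄ = 125775.43750
m₂² = 25600.00000
β₂ = m₄/m₂² = 125775.43750 / 25600.00000 ≈ 4.9131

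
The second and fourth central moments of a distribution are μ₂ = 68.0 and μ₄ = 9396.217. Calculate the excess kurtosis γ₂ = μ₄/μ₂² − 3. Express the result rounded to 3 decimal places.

μ₂² = 68.0² = 4624.00000
μ₄/μ₂² = 9396.217 / 4624.00000 = 2.03205
γ₂ = 2.03205 − 3 ≈ -0.968

-0.968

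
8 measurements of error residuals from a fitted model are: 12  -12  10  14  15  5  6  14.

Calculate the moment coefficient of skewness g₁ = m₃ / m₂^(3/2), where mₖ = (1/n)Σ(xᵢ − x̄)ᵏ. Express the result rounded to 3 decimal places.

x̄ = (12 - 12 + 10 + 14 + 15 + 5 + 6 + 14) / 8 = 8.0000
deviations (xᵢ − x̄): 4.0000, -20.0000, 2.0000, 6.0000, 7.0000, -3.0000, -2.0000, 6.0000
Σ(xᵢ − x̄)² = 554.0000 ⇒ m₂ = 554.0000/8 = 69.25000
Σ(xᵢ − x̄)³ = -7188.0000 ⇒ m₃ = -7188.0000/8 = -898.50000
m₂^(3/2) = 69.25000^(1.5) = 576.27485
g₁ = m₃ / m₂^(3/2) = -898.50000 / 576.27485 ≈ -1.559

-1.559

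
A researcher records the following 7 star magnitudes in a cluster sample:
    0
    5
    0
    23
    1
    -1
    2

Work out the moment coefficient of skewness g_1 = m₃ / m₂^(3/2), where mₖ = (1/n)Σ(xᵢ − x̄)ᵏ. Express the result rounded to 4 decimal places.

1.8311

x̄ = (0 + 5 + 0 + 23 + 1 - 1 + 2) / 7 = 4.2857
deviations (xᵢ − x̄): -4.2857, 0.7143, -4.2857, 18.7143, -3.2857, -5.2857, -2.2857
Σ(xᵢ − x̄)² = 431.4286 ⇒ m₂ = 431.4286/7 = 61.63265
Σ(xᵢ − x̄)³ = 6202.0408 ⇒ m₃ = 6202.0408/7 = 886.00583
m₂^(3/2) = 61.63265^(1.5) = 483.85618
g_1 = m₃ / m₂^(3/2) = 886.00583 / 483.85618 ≈ 1.8311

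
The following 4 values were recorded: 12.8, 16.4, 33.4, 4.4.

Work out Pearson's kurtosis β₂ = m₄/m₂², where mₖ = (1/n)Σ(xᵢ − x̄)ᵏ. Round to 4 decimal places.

2.0229

x̄ = 16.7500
Σ(xᵢ − x̄)² = 445.4700 ⇒ m₂ = 111.36750
Σ(xᵢ − x̄)⁴ = 100358.8805 ⇒ m₄ = 25089.72013
m₂² = 12402.72006
β₂ = m₄/m₂² = 25089.72013 / 12402.72006 ≈ 2.0229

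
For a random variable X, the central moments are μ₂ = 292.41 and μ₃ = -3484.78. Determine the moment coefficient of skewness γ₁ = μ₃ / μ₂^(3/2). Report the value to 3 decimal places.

-0.697

σ = √μ₂ = √292.41 = 17.10000
σ³ = μ₂^(3/2) = 5000.21100
γ₁ = μ₃/σ³ = -3484.78 / 5000.21100 ≈ -0.697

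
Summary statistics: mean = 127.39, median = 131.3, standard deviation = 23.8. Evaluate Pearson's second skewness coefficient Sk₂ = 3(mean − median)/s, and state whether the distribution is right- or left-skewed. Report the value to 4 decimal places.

-0.4929, left-skewed

Sk₂ = 3(127.39 − 131.3) / 23.8 = 3 × -3.9100 / 23.8
    = -11.7300 / 23.8 ≈ -0.4929
Sk₂ < 0 ⇒ mean < median ⇒ left-skewed (negative skew).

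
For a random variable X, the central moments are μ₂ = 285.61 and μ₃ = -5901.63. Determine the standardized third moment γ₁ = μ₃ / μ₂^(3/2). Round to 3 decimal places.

σ = √μ₂ = √285.61 = 16.90000
σ³ = μ₂^(3/2) = 4826.80900
γ₁ = μ₃/σ³ = -5901.63 / 4826.80900 ≈ -1.223

-1.223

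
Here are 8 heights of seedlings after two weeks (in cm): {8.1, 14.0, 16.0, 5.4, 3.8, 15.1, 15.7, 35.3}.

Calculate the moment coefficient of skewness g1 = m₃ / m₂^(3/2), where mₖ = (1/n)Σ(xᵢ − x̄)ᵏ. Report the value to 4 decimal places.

1.1986

x̄ = (8.1 + 14.0 + 16.0 + 5.4 + 3.8 + 15.1 + 15.7 + 35.3) / 8 = 14.1750
deviations (xᵢ − x̄): -6.0750, -0.1750, 1.8250, -8.7750, -10.3750, 0.9250, 1.5250, 21.1250
Σ(xᵢ − x̄)² = 674.3550 ⇒ m₂ = 674.3550/8 = 84.29438
Σ(xᵢ − x̄)³ = 7421.1188 ⇒ m₃ = 7421.1188/8 = 927.63984
m₂^(3/2) = 84.29438^(1.5) = 773.92325
g1 = m₃ / m₂^(3/2) = 927.63984 / 773.92325 ≈ 1.1986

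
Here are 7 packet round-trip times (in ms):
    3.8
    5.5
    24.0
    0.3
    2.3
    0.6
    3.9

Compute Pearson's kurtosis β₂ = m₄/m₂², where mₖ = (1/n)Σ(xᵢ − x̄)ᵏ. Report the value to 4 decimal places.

4.7070

x̄ = 5.7714
Σ(xᵢ − x̄)² = 408.4743 ⇒ m₂ = 58.35347
Σ(xᵢ − x̄)⁴ = 112194.5593 ⇒ m₄ = 16027.79418
m₂² = 3405.12739
β₂ = m₄/m₂² = 16027.79418 / 3405.12739 ≈ 4.7070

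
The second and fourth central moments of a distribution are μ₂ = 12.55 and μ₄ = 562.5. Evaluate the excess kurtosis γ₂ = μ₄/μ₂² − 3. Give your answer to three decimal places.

μ₂² = 12.55² = 157.50250
μ₄/μ₂² = 562.5 / 157.50250 = 3.57137
γ₂ = 3.57137 − 3 ≈ 0.571

0.571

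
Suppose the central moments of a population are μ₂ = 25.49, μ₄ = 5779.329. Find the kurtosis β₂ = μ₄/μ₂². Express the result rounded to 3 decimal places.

μ₂² = 25.49² = 649.74010
μ₄/μ₂² = 5779.329 / 649.74010 = 8.89483
β₂ ≈ 8.895

8.895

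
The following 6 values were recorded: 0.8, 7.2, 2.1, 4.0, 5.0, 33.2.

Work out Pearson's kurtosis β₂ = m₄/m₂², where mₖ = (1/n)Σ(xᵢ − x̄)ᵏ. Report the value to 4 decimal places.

x̄ = 8.7167
Σ(xᵢ − x̄)² = 744.2483 ⇒ m₂ = 124.04139
Σ(xᵢ − x̄)⁴ = 365856.3820 ⇒ m₄ = 60976.06367
m₂² = 15386.26616
β₂ = m₄/m₂² = 60976.06367 / 15386.26616 ≈ 3.9630

3.9630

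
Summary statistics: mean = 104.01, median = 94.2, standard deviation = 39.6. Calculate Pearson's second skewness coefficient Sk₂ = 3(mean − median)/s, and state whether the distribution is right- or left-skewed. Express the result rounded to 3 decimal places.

0.743, right-skewed

Sk₂ = 3(104.01 − 94.2) / 39.6 = 3 × 9.8100 / 39.6
    = 29.4300 / 39.6 ≈ 0.743
Sk₂ > 0 ⇒ mean > median ⇒ right-skewed (positive skew).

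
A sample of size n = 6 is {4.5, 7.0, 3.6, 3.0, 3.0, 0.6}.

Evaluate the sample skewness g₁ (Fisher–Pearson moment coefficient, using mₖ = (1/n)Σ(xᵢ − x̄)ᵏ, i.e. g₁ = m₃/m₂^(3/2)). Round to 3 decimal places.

x̄ = (4.5 + 7.0 + 3.6 + 3.0 + 3.0 + 0.6) / 6 = 3.6167
deviations (xᵢ − x̄): 0.8833, 3.3833, -0.0167, -0.6167, -0.6167, -3.0167
Σ(xᵢ − x̄)² = 22.0883 ⇒ m₂ = 22.0883/6 = 3.68139
Σ(xᵢ − x̄)³ = 11.4966 ⇒ m₃ = 11.4966/6 = 1.91609
m₂^(3/2) = 3.68139^(1.5) = 7.06346
g₁ = m₃ / m₂^(3/2) = 1.91609 / 7.06346 ≈ 0.271

0.271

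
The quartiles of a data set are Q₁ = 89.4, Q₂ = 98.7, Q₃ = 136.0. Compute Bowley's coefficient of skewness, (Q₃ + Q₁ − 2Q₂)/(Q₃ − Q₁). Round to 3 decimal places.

numerator: Q₃ + Q₁ − 2Q₂ = 136.0 + 89.4 − 2×98.7 = 28.0000
denominator: Q₃ − Q₁ = 136.0 − 89.4 = 46.6000
Bowley skewness = 28.0000 / 46.6000 ≈ 0.601

0.601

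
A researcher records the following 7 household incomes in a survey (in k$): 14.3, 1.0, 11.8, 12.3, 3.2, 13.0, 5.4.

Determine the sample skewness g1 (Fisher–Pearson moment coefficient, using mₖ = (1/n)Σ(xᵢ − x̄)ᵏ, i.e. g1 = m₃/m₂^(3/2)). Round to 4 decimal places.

x̄ = (14.3 + 1.0 + 11.8 + 12.3 + 3.2 + 13.0 + 5.4) / 7 = 8.7143
deviations (xᵢ − x̄): 5.5857, -7.7143, 3.0857, 3.5857, -5.5143, 4.2857, -3.3143
Σ(xᵢ − x̄)² = 172.8486 ⇒ m₂ = 172.8486/7 = 24.69265
Σ(xᵢ − x̄)³ = -334.6828 ⇒ m₃ = -334.6828/7 = -47.81183
m₂^(3/2) = 24.69265^(1.5) = 122.70200
g1 = m₃ / m₂^(3/2) = -47.81183 / 122.70200 ≈ -0.3897

-0.3897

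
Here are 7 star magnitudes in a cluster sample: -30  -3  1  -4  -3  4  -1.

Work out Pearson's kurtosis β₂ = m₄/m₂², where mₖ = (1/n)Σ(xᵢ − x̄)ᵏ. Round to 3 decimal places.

4.649

x̄ = -5.1429
Σ(xᵢ − x̄)² = 766.8571 ⇒ m₂ = 109.55102
Σ(xᵢ − x̄)⁴ = 390522.6239 ⇒ m₄ = 55788.94627
m₂² = 12001.42607
β₂ = m₄/m₂² = 55788.94627 / 12001.42607 ≈ 4.649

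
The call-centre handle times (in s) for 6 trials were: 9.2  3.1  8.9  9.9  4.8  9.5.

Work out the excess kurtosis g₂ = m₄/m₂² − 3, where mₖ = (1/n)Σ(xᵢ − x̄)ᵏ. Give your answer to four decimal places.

-1.1983

x̄ = 7.5667
Σ(xᵢ − x̄)² = 41.2333 ⇒ m₂ = 6.87222
Σ(xᵢ − x̄)⁴ = 510.5278 ⇒ m₄ = 85.08797
m₂² = 47.22744
g₂ = m₄/m₂² − 3 = 1.80166 − 3 ≈ -1.1983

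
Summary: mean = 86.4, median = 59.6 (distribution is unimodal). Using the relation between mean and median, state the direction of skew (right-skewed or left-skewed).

mean − median = 86.4 − 59.6 = 26.8
mean > median ⇒ the longer tail is on the right ⇒ right-skewed (positively skewed).

right-skewed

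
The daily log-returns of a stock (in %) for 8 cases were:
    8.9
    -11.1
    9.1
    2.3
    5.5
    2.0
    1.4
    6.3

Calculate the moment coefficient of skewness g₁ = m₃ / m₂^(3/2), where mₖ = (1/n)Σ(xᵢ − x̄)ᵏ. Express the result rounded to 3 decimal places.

x̄ = (8.9 - 11.1 + 9.1 + 2.3 + 5.5 + 2.0 + 1.4 + 6.3) / 8 = 3.0500
deviations (xᵢ − x̄): 5.8500, -14.1500, 6.0500, -0.7500, 2.4500, -1.0500, -1.6500, 3.2500
Σ(xᵢ − x̄)² = 292.0000 ⇒ m₂ = 292.0000/8 = 36.50000
Σ(xᵢ − x̄)³ = -2368.5390 ⇒ m₃ = -2368.5390/8 = -296.06737
m₂^(3/2) = 36.50000^(1.5) = 220.51559
g₁ = m₃ / m₂^(3/2) = -296.06737 / 220.51559 ≈ -1.343

-1.343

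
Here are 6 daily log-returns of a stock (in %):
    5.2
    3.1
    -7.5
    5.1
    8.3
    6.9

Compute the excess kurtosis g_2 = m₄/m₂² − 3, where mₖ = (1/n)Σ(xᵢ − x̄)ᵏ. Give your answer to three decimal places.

0.555

x̄ = 3.5167
Σ(xᵢ − x̄)² = 161.2083 ⇒ m₂ = 26.86806
Σ(xᵢ − x̄)⁴ = 15398.8191 ⇒ m₄ = 2566.46985
m₂² = 721.89241
g_2 = m₄/m₂² − 3 = 3.55520 − 3 ≈ 0.555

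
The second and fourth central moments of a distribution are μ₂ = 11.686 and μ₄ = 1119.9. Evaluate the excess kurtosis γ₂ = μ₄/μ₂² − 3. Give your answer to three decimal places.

μ₂² = 11.686² = 136.56260
μ₄/μ₂² = 1119.9 / 136.56260 = 8.20063
γ₂ = 8.20063 − 3 ≈ 5.201

5.201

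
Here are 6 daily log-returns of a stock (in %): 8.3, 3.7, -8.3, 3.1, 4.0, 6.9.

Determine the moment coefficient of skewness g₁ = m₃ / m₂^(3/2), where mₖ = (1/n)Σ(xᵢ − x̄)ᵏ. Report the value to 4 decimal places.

x̄ = (8.3 + 3.7 - 8.3 + 3.1 + 4.0 + 6.9) / 6 = 2.9500
deviations (xᵢ − x̄): 5.3500, 0.7500, -11.2500, 0.1500, 1.0500, 3.9500
Σ(xᵢ − x̄)² = 172.4750 ⇒ m₂ = 172.4750/6 = 28.74583
Σ(xᵢ − x̄)³ = -1207.4850 ⇒ m₃ = -1207.4850/6 = -201.24750
m₂^(3/2) = 28.74583^(1.5) = 154.12119
g₁ = m₃ / m₂^(3/2) = -201.24750 / 154.12119 ≈ -1.3058

-1.3058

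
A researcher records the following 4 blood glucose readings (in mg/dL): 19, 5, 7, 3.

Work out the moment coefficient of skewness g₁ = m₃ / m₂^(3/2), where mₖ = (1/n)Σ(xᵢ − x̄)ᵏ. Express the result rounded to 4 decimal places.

x̄ = (19 + 5 + 7 + 3) / 4 = 8.5000
deviations (xᵢ − x̄): 10.5000, -3.5000, -1.5000, -5.5000
Σ(xᵢ − x̄)² = 155.0000 ⇒ m₂ = 155.0000/4 = 38.75000
Σ(xᵢ − x̄)³ = 945.0000 ⇒ m₃ = 945.0000/4 = 236.25000
m₂^(3/2) = 38.75000^(1.5) = 241.21680
g₁ = m₃ / m₂^(3/2) = 236.25000 / 241.21680 ≈ 0.9794

0.9794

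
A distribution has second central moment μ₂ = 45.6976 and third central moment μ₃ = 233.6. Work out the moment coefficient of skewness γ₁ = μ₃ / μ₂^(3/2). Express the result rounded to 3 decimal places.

0.756

σ = √μ₂ = √45.6976 = 6.76000
σ³ = μ₂^(3/2) = 308.91578
γ₁ = μ₃/σ³ = 233.6 / 308.91578 ≈ 0.756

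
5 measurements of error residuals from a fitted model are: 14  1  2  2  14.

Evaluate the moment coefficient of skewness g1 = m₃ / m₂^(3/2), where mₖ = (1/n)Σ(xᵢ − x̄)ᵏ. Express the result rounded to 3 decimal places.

x̄ = (14 + 1 + 2 + 2 + 14) / 5 = 6.6000
deviations (xᵢ − x̄): 7.4000, -5.6000, -4.6000, -4.6000, 7.4000
Σ(xᵢ − x̄)² = 183.2000 ⇒ m₂ = 183.2000/5 = 36.64000
Σ(xᵢ − x̄)³ = 440.1600 ⇒ m₃ = 440.1600/5 = 88.03200
m₂^(3/2) = 36.64000^(1.5) = 221.78552
g1 = m₃ / m₂^(3/2) = 88.03200 / 221.78552 ≈ 0.397

0.397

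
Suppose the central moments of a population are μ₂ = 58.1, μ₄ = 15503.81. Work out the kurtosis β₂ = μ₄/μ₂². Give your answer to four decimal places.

4.5929

μ₂² = 58.1² = 3375.61000
μ₄/μ₂² = 15503.81 / 3375.61000 = 4.59289
β₂ ≈ 4.5929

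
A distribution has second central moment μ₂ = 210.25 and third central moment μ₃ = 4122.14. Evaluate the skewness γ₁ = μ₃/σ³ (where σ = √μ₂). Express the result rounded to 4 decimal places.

1.3521

σ = √μ₂ = √210.25 = 14.50000
σ³ = μ₂^(3/2) = 3048.62500
γ₁ = μ₃/σ³ = 4122.14 / 3048.62500 ≈ 1.3521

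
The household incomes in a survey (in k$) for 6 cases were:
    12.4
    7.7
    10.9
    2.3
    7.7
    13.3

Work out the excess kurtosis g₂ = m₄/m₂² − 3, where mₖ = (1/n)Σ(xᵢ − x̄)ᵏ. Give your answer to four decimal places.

x̄ = 9.0500
Σ(xᵢ − x̄)² = 81.9150 ⇒ m₂ = 13.65250
Σ(xᵢ − x̄)⁴ = 2546.4963 ⇒ m₄ = 424.41606
m₂² = 186.39076
g₂ = m₄/m₂² − 3 = 2.27702 − 3 ≈ -0.7230

-0.7230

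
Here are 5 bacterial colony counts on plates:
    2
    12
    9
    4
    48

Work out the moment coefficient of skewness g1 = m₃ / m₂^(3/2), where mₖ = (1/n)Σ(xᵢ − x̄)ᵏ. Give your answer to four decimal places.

1.3385

x̄ = (2 + 12 + 9 + 4 + 48) / 5 = 15.0000
deviations (xᵢ − x̄): -13.0000, -3.0000, -6.0000, -11.0000, 33.0000
Σ(xᵢ − x̄)² = 1424.0000 ⇒ m₂ = 1424.0000/5 = 284.80000
Σ(xᵢ − x̄)³ = 32166.0000 ⇒ m₃ = 32166.0000/5 = 6433.20000
m₂^(3/2) = 284.80000^(1.5) = 4806.29007
g1 = m₃ / m₂^(3/2) = 6433.20000 / 4806.29007 ≈ 1.3385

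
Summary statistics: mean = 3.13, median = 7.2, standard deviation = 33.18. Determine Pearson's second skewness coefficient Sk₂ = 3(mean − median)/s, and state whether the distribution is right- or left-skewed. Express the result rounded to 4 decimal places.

-0.3680, left-skewed

Sk₂ = 3(3.13 − 7.2) / 33.18 = 3 × -4.0700 / 33.18
    = -12.2100 / 33.18 ≈ -0.3680
Sk₂ < 0 ⇒ mean < median ⇒ left-skewed (negative skew).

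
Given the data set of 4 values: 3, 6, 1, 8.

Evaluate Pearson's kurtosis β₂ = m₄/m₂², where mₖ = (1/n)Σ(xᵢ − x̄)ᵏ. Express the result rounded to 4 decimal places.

1.4756

x̄ = 4.5000
Σ(xᵢ − x̄)² = 29.0000 ⇒ m₂ = 7.25000
Σ(xᵢ − x̄)⁴ = 310.2500 ⇒ m₄ = 77.56250
m₂² = 52.56250
β₂ = m₄/m₂² = 77.56250 / 52.56250 ≈ 1.4756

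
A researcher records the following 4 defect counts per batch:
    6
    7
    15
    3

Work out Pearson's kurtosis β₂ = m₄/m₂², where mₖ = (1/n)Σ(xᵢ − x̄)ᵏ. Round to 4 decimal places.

x̄ = 7.7500
Σ(xᵢ − x̄)² = 78.7500 ⇒ m₂ = 19.68750
Σ(xᵢ − x̄)⁴ = 3281.5781 ⇒ m₄ = 820.39453
m₂² = 387.59766
β₂ = m₄/m₂² = 820.39453 / 387.59766 ≈ 2.1166

2.1166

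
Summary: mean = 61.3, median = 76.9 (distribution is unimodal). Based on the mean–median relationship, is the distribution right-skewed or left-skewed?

mean − median = 61.3 − 76.9 = -15.6
mean < median ⇒ the longer tail is on the left ⇒ left-skewed (negatively skewed).

left-skewed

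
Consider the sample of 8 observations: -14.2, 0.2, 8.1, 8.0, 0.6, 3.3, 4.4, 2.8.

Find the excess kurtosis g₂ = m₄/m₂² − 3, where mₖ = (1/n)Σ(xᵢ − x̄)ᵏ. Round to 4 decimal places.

1.3967

x̄ = 1.6500
Σ(xᵢ − x̄)² = 347.9600 ⇒ m₂ = 43.49500
Σ(xᵢ − x̄)⁴ = 66541.4050 ⇒ m₄ = 8317.67562
m₂² = 1891.81503
g₂ = m₄/m₂² − 3 = 4.39666 − 3 ≈ 1.3967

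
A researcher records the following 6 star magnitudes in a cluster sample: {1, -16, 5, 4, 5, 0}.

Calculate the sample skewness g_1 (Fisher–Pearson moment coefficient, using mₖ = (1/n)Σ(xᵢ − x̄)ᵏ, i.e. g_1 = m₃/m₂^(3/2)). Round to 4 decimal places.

x̄ = (1 - 16 + 5 + 4 + 5 + 0) / 6 = -0.1667
deviations (xᵢ − x̄): 1.1667, -15.8333, 5.1667, 4.1667, 5.1667, 0.1667
Σ(xᵢ − x̄)² = 322.8333 ⇒ m₂ = 322.8333/6 = 53.80556
Σ(xᵢ − x̄)³ = -3619.5556 ⇒ m₃ = -3619.5556/6 = -603.25926
m₂^(3/2) = 53.80556^(1.5) = 394.67597
g_1 = m₃ / m₂^(3/2) = -603.25926 / 394.67597 ≈ -1.5285

-1.5285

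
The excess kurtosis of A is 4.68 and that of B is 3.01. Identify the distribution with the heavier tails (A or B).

Higher excess kurtosis ⇒ heavier tails relative to the normal distribution.
4.68 vs 3.01: the larger is 4.68, so A has heavier tails.

A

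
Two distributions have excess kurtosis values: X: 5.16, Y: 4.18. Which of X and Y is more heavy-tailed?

X

Higher excess kurtosis ⇒ heavier tails relative to the normal distribution.
5.16 vs 4.18: the larger is 5.16, so X has heavier tails.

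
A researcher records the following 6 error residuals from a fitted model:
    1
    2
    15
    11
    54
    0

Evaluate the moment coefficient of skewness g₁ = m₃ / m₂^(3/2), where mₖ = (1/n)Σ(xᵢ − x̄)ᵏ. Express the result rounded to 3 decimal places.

1.466

x̄ = (1 + 2 + 15 + 11 + 54 + 0) / 6 = 13.8333
deviations (xᵢ − x̄): -12.8333, -11.8333, 1.1667, -2.8333, 40.1667, -13.8333
Σ(xᵢ − x̄)² = 2118.8333 ⇒ m₂ = 2118.8333/6 = 353.13889
Σ(xᵢ − x̄)³ = 58364.4444 ⇒ m₃ = 58364.4444/6 = 9727.40741
m₂^(3/2) = 353.13889^(1.5) = 6636.18248
g₁ = m₃ / m₂^(3/2) = 9727.40741 / 6636.18248 ≈ 1.466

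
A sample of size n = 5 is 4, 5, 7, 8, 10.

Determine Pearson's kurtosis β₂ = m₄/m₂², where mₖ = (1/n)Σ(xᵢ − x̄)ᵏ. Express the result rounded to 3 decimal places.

1.721

x̄ = 6.8000
Σ(xᵢ − x̄)² = 22.8000 ⇒ m₂ = 4.56000
Σ(xᵢ − x̄)⁴ = 178.8960 ⇒ m₄ = 35.77920
m₂² = 20.79360
β₂ = m₄/m₂² = 35.77920 / 20.79360 ≈ 1.721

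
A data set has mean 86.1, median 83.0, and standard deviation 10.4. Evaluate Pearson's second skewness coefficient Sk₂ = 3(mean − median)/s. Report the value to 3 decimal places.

0.894

Sk₂ = 3(86.1 − 83.0) / 10.4 = 3 × 3.1000 / 10.4
    = 9.3000 / 10.4 ≈ 0.894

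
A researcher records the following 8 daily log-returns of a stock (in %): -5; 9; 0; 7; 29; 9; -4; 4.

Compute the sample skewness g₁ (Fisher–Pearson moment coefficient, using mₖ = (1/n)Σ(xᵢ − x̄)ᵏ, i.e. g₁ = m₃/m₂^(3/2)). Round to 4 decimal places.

1.1512

x̄ = (-5 + 9 + 0 + 7 + 29 + 9 - 4 + 4) / 8 = 6.1250
deviations (xᵢ − x̄): -11.1250, 2.8750, -6.1250, 0.8750, 22.8750, 2.8750, -10.1250, -2.1250
Σ(xᵢ − x̄)² = 808.8750 ⇒ m₂ = 808.8750/8 = 101.10938
Σ(xᵢ − x̄)³ = 9363.6563 ⇒ m₃ = 9363.6563/8 = 1170.45703
m₂^(3/2) = 101.10938^(1.5) = 1016.68669
g₁ = m₃ / m₂^(3/2) = 1170.45703 / 1016.68669 ≈ 1.1512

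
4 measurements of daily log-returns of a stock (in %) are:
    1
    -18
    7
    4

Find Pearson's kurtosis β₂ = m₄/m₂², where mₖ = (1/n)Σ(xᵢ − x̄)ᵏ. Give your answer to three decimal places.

2.213

x̄ = -1.5000
Σ(xᵢ − x̄)² = 381.0000 ⇒ m₂ = 95.25000
Σ(xᵢ − x̄)⁴ = 80294.2500 ⇒ m₄ = 20073.56250
m₂² = 9072.56250
β₂ = m₄/m₂² = 20073.56250 / 9072.56250 ≈ 2.213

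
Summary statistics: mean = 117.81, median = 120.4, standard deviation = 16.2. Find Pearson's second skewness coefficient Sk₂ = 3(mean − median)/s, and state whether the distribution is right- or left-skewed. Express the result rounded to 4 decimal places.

Sk₂ = 3(117.81 − 120.4) / 16.2 = 3 × -2.5900 / 16.2
    = -7.7700 / 16.2 ≈ -0.4796
Sk₂ < 0 ⇒ mean < median ⇒ left-skewed (negative skew).

-0.4796, left-skewed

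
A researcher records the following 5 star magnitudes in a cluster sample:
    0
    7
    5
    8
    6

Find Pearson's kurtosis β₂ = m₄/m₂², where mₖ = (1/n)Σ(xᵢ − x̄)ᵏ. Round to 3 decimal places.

x̄ = 5.2000
Σ(xᵢ − x̄)² = 38.8000 ⇒ m₂ = 7.76000
Σ(xᵢ − x̄)⁴ = 803.5360 ⇒ m₄ = 160.70720
m₂² = 60.21760
β₂ = m₄/m₂² = 160.70720 / 60.21760 ≈ 2.669

2.669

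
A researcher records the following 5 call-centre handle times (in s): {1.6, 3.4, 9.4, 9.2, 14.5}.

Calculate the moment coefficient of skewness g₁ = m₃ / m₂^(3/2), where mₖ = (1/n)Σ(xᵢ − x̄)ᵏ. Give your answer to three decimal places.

0.085

x̄ = (1.6 + 3.4 + 9.4 + 9.2 + 14.5) / 5 = 7.6200
deviations (xᵢ − x̄): -6.0200, -4.2200, 1.7800, 1.5800, 6.8800
Σ(xᵢ − x̄)² = 107.0480 ⇒ m₂ = 107.0480/5 = 21.40960
Σ(xᵢ − x̄)³ = 41.9261 ⇒ m₃ = 41.9261/5 = 8.38522
m₂^(3/2) = 21.40960^(1.5) = 99.06331
g₁ = m₃ / m₂^(3/2) = 8.38522 / 99.06331 ≈ 0.085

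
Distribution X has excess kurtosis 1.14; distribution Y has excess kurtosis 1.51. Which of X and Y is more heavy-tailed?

Higher excess kurtosis ⇒ heavier tails relative to the normal distribution.
1.14 vs 1.51: the larger is 1.51, so Y has heavier tails.

Y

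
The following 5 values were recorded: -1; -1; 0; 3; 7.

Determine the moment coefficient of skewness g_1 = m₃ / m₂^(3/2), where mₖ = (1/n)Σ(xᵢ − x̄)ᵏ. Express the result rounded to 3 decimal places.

x̄ = (-1 - 1 + 0 + 3 + 7) / 5 = 1.6000
deviations (xᵢ − x̄): -2.6000, -2.6000, -1.6000, 1.4000, 5.4000
Σ(xᵢ − x̄)² = 47.2000 ⇒ m₂ = 47.2000/5 = 9.44000
Σ(xᵢ − x̄)³ = 120.9600 ⇒ m₃ = 120.9600/5 = 24.19200
m₂^(3/2) = 9.44000^(1.5) = 29.00401
g_1 = m₃ / m₂^(3/2) = 24.19200 / 29.00401 ≈ 0.834

0.834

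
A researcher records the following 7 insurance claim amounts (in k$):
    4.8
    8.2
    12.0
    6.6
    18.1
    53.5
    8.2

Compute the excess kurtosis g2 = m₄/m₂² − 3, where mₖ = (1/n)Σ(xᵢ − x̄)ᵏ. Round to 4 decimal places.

1.5671

x̄ = 15.9143
Σ(xᵢ − x̄)² = 1762.0886 ⇒ m₂ = 251.72694
Σ(xᵢ − x̄)⁴ = 2025807.6030 ⇒ m₄ = 289401.08615
m₂² = 63366.45171
g2 = m₄/m₂² − 3 = 4.56710 − 3 ≈ 1.5671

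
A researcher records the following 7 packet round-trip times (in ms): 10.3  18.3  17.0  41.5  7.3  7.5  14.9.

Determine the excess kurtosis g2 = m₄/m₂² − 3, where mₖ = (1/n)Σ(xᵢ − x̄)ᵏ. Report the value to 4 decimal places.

0.9739

x̄ = 16.6857
Σ(xᵢ − x̄)² = 834.8886 ⇒ m₂ = 119.26980
Σ(xᵢ − x̄)⁴ = 395705.9878 ⇒ m₄ = 56529.42683
m₂² = 14225.28422
g2 = m₄/m₂² − 3 = 3.97387 − 3 ≈ 0.9739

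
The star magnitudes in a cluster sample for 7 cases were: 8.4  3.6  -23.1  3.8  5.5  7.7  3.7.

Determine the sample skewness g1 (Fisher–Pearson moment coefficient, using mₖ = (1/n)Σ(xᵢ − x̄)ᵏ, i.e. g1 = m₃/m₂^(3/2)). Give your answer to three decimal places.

-1.903

x̄ = (8.4 + 3.6 - 23.1 + 3.8 + 5.5 + 7.7 + 3.7) / 7 = 1.3714
deviations (xᵢ − x̄): 7.0286, 2.2286, -24.4714, 2.4286, 4.1286, 6.3286, 2.3286
Σ(xᵢ − x̄)² = 721.6343 ⇒ m₂ = 721.6343/7 = 103.09061
Σ(xᵢ − x̄)³ = -13945.6635 ⇒ m₃ = -13945.6635/7 = -1992.23764
m₂^(3/2) = 103.09061^(1.5) = 1046.71556
g1 = m₃ / m₂^(3/2) = -1992.23764 / 1046.71556 ≈ -1.903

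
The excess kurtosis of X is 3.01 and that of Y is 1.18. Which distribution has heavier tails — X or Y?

X

Higher excess kurtosis ⇒ heavier tails relative to the normal distribution.
3.01 vs 1.18: the larger is 3.01, so X has heavier tails.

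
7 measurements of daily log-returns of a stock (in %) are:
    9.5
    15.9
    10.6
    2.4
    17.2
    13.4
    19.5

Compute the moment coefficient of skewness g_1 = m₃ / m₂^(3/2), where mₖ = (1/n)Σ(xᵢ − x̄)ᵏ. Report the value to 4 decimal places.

x̄ = (9.5 + 15.9 + 10.6 + 2.4 + 17.2 + 13.4 + 19.5) / 7 = 12.6429
deviations (xᵢ − x̄): -3.1429, 3.2571, -2.0429, -10.2429, 4.5571, 0.7571, 6.8571
Σ(xᵢ − x̄)² = 197.9371 ⇒ m₂ = 197.9371/7 = 28.27673
Σ(xᵢ − x̄)³ = -662.1546 ⇒ m₃ = -662.1546/7 = -94.59352
m₂^(3/2) = 28.27673^(1.5) = 150.36401
g_1 = m₃ / m₂^(3/2) = -94.59352 / 150.36401 ≈ -0.6291

-0.6291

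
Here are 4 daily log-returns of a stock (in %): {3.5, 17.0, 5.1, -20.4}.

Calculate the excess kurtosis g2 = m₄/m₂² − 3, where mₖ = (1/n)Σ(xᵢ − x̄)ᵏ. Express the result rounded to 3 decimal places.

x̄ = 1.3000
Σ(xᵢ − x̄)² = 736.6600 ⇒ m₂ = 184.16500
Σ(xᵢ − x̄)⁴ = 282726.6514 ⇒ m₄ = 70681.66285
m₂² = 33916.74723
g2 = m₄/m₂² − 3 = 2.08398 − 3 ≈ -0.916

-0.916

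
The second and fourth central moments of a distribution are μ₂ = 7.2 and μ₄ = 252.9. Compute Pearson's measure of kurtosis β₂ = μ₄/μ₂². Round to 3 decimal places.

μ₂² = 7.2² = 51.84000
μ₄/μ₂² = 252.9 / 51.84000 = 4.87847
β₂ ≈ 4.878

4.878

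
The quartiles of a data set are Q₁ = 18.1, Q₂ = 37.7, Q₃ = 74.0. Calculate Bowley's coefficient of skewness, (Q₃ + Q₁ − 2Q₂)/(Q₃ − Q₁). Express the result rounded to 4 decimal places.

numerator: Q₃ + Q₁ − 2Q₂ = 74.0 + 18.1 − 2×37.7 = 16.7000
denominator: Q₃ − Q₁ = 74.0 − 18.1 = 55.9000
Bowley skewness = 16.7000 / 55.9000 ≈ 0.2987

0.2987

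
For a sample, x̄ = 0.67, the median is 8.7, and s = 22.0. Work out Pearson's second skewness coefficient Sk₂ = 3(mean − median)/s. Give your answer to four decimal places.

Sk₂ = 3(0.67 − 8.7) / 22.0 = 3 × -8.0300 / 22.0
    = -24.0900 / 22.0 ≈ -1.0950

-1.0950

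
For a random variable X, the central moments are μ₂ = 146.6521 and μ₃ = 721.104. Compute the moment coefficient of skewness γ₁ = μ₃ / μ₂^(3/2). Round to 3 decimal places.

σ = √μ₂ = √146.6521 = 12.11000
σ³ = μ₂^(3/2) = 1775.95693
γ₁ = μ₃/σ³ = 721.104 / 1775.95693 ≈ 0.406

0.406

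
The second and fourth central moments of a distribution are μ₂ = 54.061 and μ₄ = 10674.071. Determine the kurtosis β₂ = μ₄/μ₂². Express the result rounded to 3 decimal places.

μ₂² = 54.061² = 2922.59172
μ₄/μ₂² = 10674.071 / 2922.59172 = 3.65226
β₂ ≈ 3.652

3.652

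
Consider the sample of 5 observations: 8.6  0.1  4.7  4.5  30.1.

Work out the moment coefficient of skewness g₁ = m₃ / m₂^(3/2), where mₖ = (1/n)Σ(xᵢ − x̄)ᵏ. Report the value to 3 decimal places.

1.261

x̄ = (8.6 + 0.1 + 4.7 + 4.5 + 30.1) / 5 = 9.6000
deviations (xᵢ − x̄): -1.0000, -9.5000, -4.9000, -5.1000, 20.5000
Σ(xᵢ − x̄)² = 561.5200 ⇒ m₂ = 561.5200/5 = 112.30400
Σ(xᵢ − x̄)³ = 7506.4500 ⇒ m₃ = 7506.4500/5 = 1501.29000
m₂^(3/2) = 112.30400^(1.5) = 1190.12571
g₁ = m₃ / m₂^(3/2) = 1501.29000 / 1190.12571 ≈ 1.261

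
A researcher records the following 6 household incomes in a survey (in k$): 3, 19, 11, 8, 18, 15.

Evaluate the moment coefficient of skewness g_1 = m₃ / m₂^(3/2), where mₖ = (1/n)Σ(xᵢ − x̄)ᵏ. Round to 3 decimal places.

-0.370

x̄ = (3 + 19 + 11 + 8 + 18 + 15) / 6 = 12.3333
deviations (xᵢ − x̄): -9.3333, 6.6667, -1.3333, -4.3333, 5.6667, 2.6667
Σ(xᵢ − x̄)² = 191.3333 ⇒ m₂ = 191.3333/6 = 31.88889
Σ(xᵢ − x̄)³ = -399.5556 ⇒ m₃ = -399.5556/6 = -66.59259
m₂^(3/2) = 31.88889^(1.5) = 180.07735
g_1 = m₃ / m₂^(3/2) = -66.59259 / 180.07735 ≈ -0.370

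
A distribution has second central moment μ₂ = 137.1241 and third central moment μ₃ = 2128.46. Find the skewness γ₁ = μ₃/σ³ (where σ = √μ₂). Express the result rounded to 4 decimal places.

σ = √μ₂ = √137.1241 = 11.71000
σ³ = μ₂^(3/2) = 1605.72321
γ₁ = μ₃/σ³ = 2128.46 / 1605.72321 ≈ 1.3255

1.3255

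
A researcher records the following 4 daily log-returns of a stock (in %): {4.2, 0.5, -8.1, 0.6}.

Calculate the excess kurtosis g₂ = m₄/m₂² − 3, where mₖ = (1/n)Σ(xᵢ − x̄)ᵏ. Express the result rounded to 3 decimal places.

-0.865

x̄ = -0.7000
Σ(xᵢ − x̄)² = 81.9000 ⇒ m₂ = 20.47500
Σ(xᵢ − x̄)⁴ = 3580.0674 ⇒ m₄ = 895.01685
m₂² = 419.22562
g₂ = m₄/m₂² − 3 = 2.13493 − 3 ≈ -0.865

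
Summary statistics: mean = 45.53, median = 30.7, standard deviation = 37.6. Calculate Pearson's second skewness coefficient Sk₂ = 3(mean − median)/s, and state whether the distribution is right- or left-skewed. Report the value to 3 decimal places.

1.183, right-skewed

Sk₂ = 3(45.53 − 30.7) / 37.6 = 3 × 14.8300 / 37.6
    = 44.4900 / 37.6 ≈ 1.183
Sk₂ > 0 ⇒ mean > median ⇒ right-skewed (positive skew).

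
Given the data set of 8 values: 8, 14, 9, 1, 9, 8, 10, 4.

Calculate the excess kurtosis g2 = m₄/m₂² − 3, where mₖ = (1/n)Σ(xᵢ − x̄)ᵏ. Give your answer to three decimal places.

x̄ = 7.8750
Σ(xᵢ − x̄)² = 106.8750 ⇒ m₂ = 13.35938
Σ(xᵢ − x̄)⁴ = 3890.5254 ⇒ m₄ = 486.31567
m₂² = 178.47290
g2 = m₄/m₂² − 3 = 2.72487 − 3 ≈ -0.275

-0.275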